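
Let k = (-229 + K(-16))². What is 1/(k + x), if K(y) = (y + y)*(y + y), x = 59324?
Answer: 1/691349 ≈ 1.4464e-6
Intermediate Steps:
K(y) = 4*y² (K(y) = (2*y)*(2*y) = 4*y²)
k = 632025 (k = (-229 + 4*(-16)²)² = (-229 + 4*256)² = (-229 + 1024)² = 795² = 632025)
1/(k + x) = 1/(632025 + 59324) = 1/691349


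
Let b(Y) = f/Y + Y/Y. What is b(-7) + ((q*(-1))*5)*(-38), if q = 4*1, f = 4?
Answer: 5323/7 ≈ 760.43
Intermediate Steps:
q = 4
b(Y) = 1 + 4/Y (b(Y) = 4/Y + Y/Y = 4/Y + 1 = 1 + 4/Y)
b(-7) + ((q*(-1))*5)*(-38) = (4 - 7)/(-7) + ((4*(-1))*5)*(-38) = -⅐*(-3) - 4*5*(-38) = 3/7 - 20*(-38) = 3/7 + 760 = 5323/7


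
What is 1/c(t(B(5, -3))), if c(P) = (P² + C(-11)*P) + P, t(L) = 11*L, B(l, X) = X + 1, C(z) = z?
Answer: 1/704 ≈ 0.0014205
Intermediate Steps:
B(l, X) = 1 + X
c(P) = P² - 10*P (c(P) = (P² - 11*P) + P = P² - 10*P)
1/c(t(B(5, -3))) = 1/((11*(1 - 3))*(-10 + 11*(1 - 3))) = 1/((11*(-2))*(-10 + 11*(-2))) = 1/(-22*(-10 - 22)) = 1/(-22*(-32)) = 1/704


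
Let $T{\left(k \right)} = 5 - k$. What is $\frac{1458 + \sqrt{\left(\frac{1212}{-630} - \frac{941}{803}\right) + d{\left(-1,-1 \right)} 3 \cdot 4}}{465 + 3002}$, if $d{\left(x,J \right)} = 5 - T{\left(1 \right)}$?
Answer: $\frac{1458}{3467} + \frac{\sqrt{63301088235}}{292320105} \approx 0.4214$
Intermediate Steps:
$d{\left(x,J \right)} = 1$ ($d{\left(x,J \right)} = 5 - \left(5 - 1\right) = 5 - 4 = 1$)
$\frac{1458 + \sqrt{\left(\frac{1212}{-630} - \frac{941}{803}\right) + d{\left(-1,-1 \right)} 3 \cdot 4}}{465 + 3002} = \frac{1458 + \sqrt{\left(\frac{1212}{-630} - \frac{941}{803}\right) + 1 \cdot 3 \cdot 4}}{465 + 3002} = \frac{1458 + \sqrt{\left(1212 \left(- \frac{1}{630}\right) - \frac{941}{803}\right) + 3 \cdot 4}}{3467} = \left(1458 + \sqrt{\left(- \frac{202}{105} - \frac{941}{803}\right) + 12}\right) \frac{1}{3467} = \left(1458 + \sqrt{- \frac{261011}{84315} + 12}\right) \frac{1}{3467} = \left(1458 + \sqrt{\frac{750769}{84315}}\right) \frac{1}{3467} = \left(1458 + \frac{\sqrt{63301088235}}{84315}\right) \frac{1}{3467} = \frac{1458}{3467} + \frac{\sqrt{63301088235}}{292320105}$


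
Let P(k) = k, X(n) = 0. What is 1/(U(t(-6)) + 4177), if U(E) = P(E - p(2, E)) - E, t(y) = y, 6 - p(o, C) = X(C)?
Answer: 1/4171 ≈ 0.00023975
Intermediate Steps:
p(o, C) = 6 (p(o, C) = 6 - 1*0 = 6 + 0 = 6)
U(E) = -6 (U(E) = (E - 1*6) - E = (E - 6) - E = (-6 + E) - E = -6)
1/(U(t(-6)) + 4177) = 1/(-6 + 4177) = 1/4171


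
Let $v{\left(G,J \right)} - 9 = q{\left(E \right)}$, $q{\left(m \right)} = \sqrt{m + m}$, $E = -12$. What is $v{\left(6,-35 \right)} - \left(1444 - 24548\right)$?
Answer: $23113 + 2 i \sqrt{6} \approx 23113.0 + 4.899 i$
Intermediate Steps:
$q{\left(m \right)} = \sqrt{2} \sqrt{m}$ ($q{\left(m \right)} = \sqrt{2 m} = \sqrt{2} \sqrt{m}$)
$v{\left(G,J \right)} = 9 + 2 i \sqrt{6}$ ($v{\left(G,J \right)} = 9 + \sqrt{2} \sqrt{-12} = 9 + \sqrt{2} \cdot 2 i \sqrt{3} = 9 + 2 i \sqrt{6}$)
$v{\left(6,-35 \right)} - \left(1444 - 24548\right) = \left(9 + 2 i \sqrt{6}\right) - \left(1444 - 24548\right) = \left(9 + 2 i \sqrt{6}\right) - -23104 = \left(9 + 2 i \sqrt{6}\right) + 23104 = 23113 + 2 i \sqrt{6}$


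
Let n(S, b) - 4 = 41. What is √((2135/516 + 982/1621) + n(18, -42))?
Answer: √8700433084203/418218 ≈ 7.0529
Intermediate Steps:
n(S, b) = 45 (n(S, b) = 4 + 41 = 45)
√((2135/516 + 982/1621) + n(18, -42)) = √((2135/516 + 982/1621) + 45) = √(3967547/836436 + 45) = √(41607167/836436) = √8700433084203/418218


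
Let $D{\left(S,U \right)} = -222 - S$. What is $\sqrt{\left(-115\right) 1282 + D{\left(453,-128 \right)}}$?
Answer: $i \sqrt{148105} \approx 384.84 i$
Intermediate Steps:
$\sqrt{\left(-115\right) 1282 + D{\left(453,-128 \right)}} = \sqrt{\left(-115\right) 1282 - 675} = \sqrt{-147430 - 675} = \sqrt{-148105} = i \sqrt{148105}$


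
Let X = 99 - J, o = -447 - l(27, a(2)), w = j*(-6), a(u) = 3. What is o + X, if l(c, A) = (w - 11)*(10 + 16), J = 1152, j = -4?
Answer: -1838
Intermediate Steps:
w = 24 (w = -4*(-6) = 24)
l(c, A) = 338 (l(c, A) = (24 - 11)*(10 + 16) = 13*26 = 338)
o = -785 (o = -447 - 1*338 = -447 - 338 = -785)
X = -1053 (X = 99 - 1*1152 = 99 - 1152 = -1053)
o + X = -785 - 1053 = -1838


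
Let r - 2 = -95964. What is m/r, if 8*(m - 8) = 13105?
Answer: -13169/767696 ≈ -0.017154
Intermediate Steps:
r = -95962 (r = 2 - 95964 = -95962)
m = 13169/8 (m = 8 + (⅛)*13105 = 8 + 13105/8 = 13169/8 ≈ 1646.1)
m/r = (13169/8)/(-95962) = (13169/8)*(-1/95962) = -13169/767696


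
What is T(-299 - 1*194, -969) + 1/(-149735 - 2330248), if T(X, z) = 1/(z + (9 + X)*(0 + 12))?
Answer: -828920/5602281597 ≈ -0.00014796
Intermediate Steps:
T(X, z) = 1/(108 + z + 12*X) (T(X, z) = 1/(z + (9 + X)*12) = 1/(z + (108 + 12*X)) = 1/(108 + z + 12*X))
T(-299 - 1*194, -969) + 1/(-149735 - 2330248) = 1/(108 - 969 + 12*(-299 - 1*194)) + 1/(-149735 - 2330248) = 1/(108 - 969 + 12*(-299 - 194)) + 1/(-2479983) = 1/(108 - 969 + 12*(-493)) - 1/2479983 = 1/(108 - 969 - 5916) - 1/2479983 = 1/(-6777) - 1/2479983 = -1/6777 - 1/2479983 = -828920/5602281597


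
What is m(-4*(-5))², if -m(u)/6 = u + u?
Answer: 57600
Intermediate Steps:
m(u) = -12*u (m(u) = -6*(u + u) = -12*u)
m(-4*(-5))² = (-(-48)*(-5))² = (-12*20)² = (-240)² = 57600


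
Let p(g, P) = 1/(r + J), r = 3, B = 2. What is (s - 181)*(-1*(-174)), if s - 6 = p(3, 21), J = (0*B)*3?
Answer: -30392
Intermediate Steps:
J = 0 (J = (0*2)*3 = 0*3 = 0)
p(g, P) = ⅓ (p(g, P) = 1/(3 + 0) = 1/3 = ⅓)
s = 19/3 (s = 6 + ⅓ = 19/3 ≈ 6.3333)
(s - 181)*(-1*(-174)) = (19/3 - 181)*(-1*(-174)) = -524/3*174 = -30392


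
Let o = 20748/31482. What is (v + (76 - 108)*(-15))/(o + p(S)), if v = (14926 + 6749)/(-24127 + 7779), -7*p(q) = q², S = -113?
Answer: -287417831085/1094903000476 ≈ -0.26251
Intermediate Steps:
o = 3458/5247 (o = 20748*(1/31482) = 3458/5247 ≈ 0.65904)
p(q) = -q²/7
v = -21675/16348 (v = 21675/(-16348) = 21675*(-1/16348) = -21675/16348 ≈ -1.3258)
(v + (76 - 108)*(-15))/(o + p(S)) = (-21675/16348 + (76 - 108)*(-15))/(3458/5247 - ⅐*(-113)²) = (-21675/16348 - 32*(-15))/(3458/5247 - ⅐*12769) = (-21675/16348 + 480)/(3458/5247 - 12769/7) = 7825365/(16348*(-66974737/36729)) = (7825365/16348)*(-36729/66974737) = -287417831085/1094903000476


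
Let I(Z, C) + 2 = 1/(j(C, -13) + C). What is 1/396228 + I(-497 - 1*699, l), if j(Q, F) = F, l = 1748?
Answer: -1374513197/687455580 ≈ -1.9994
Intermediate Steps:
I(Z, C) = -2 + 1/(-13 + C)
1/396228 + I(-497 - 1*699, l) = 1/396228 + (27 - 2*1748)/(-13 + 1748) = 1/396228 + (27 - 3496)/1735 = 1/396228 + (1/1735)*(-3469) = 1/396228 - 3469/1735 = -1374513197/687455580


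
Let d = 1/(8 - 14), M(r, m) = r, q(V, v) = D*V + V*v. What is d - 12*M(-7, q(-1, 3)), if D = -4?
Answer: 503/6 ≈ 83.833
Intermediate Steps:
q(V, v) = -4*V + V*v
d = -⅙ (d = 1/(-6) = -⅙ ≈ -0.16667)
d - 12*M(-7, q(-1, 3)) = -⅙ - 12*(-7) = -⅙ + 84 = 503/6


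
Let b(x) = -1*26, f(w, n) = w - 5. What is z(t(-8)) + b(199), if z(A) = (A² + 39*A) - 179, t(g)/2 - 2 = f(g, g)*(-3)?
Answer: 9717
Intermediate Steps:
f(w, n) = -5 + w
b(x) = -26
t(g) = 34 - 6*g (t(g) = 4 + 2*((-5 + g)*(-3)) = 4 + 2*(15 - 3*g) = 4 + (30 - 6*g) = 34 - 6*g)
z(A) = -179 + A² + 39*A
z(t(-8)) + b(199) = (-179 + (34 - 6*(-8))² + 39*(34 - 6*(-8))) - 26 = (-179 + (34 + 48)² + 39*(34 + 48)) - 26 = (-179 + 82² + 39*82) - 26 = (-179 + 6724 + 3198) - 26 = 9743 - 26 = 9717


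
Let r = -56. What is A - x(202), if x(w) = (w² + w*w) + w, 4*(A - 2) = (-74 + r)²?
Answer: -77583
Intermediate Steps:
A = 4227 (A = 2 + (-74 - 56)²/4 = 2 + (¼)*(-130)² = 2 + (¼)*16900 = 2 + 4225 = 4227)
x(w) = w + 2*w² (x(w) = (w² + w²) + w = 2*w² + w = w + 2*w²)
A - x(202) = 4227 - 202*(1 + 2*202) = 4227 - 202*(1 + 404) = 4227 - 202*405 = 4227 - 1*81810 = 4227 - 81810 = -77583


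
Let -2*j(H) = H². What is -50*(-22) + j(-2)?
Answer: 1098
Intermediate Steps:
j(H) = -H²/2
-50*(-22) + j(-2) = -50*(-22) - ½*(-2)² = 1100 - ½*4 = 1100 - 2 = 1098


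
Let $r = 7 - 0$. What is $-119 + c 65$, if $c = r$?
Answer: $336$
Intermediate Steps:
$r = 7$ ($r = 7 + 0 = 7$)
$c = 7$
$-119 + c 65 = -119 + 7 \cdot 65 = -119 + 455 = 336$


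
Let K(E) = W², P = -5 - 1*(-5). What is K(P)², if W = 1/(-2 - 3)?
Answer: 1/625 ≈ 0.0016000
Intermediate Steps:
W = -⅕ (W = 1/(-5) = -⅕ ≈ -0.20000)
P = 0 (P = -5 + 5 = 0)
K(E) = 1/25 (K(E) = (-⅕)² = 1/25)
K(P)² = (1/25)² = 1/625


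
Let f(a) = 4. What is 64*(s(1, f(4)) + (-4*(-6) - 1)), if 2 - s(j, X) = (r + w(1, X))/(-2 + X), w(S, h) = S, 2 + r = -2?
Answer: 1696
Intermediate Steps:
r = -4 (r = -2 - 2 = -4)
s(j, X) = 2 + 3/(-2 + X) (s(j, X) = 2 - (-4 + 1)/(-2 + X) = 2 - (-3)/(-2 + X) = 2 + 3/(-2 + X))
64*(s(1, f(4)) + (-4*(-6) - 1)) = 64*((-1 + 2*4)/(-2 + 4) + (-4*(-6) - 1)) = 64*((-1 + 8)/2 + (24 - 1)) = 64*((1/2)*7 + 23) = 64*(7/2 + 23) = 64*(53/2) = 1696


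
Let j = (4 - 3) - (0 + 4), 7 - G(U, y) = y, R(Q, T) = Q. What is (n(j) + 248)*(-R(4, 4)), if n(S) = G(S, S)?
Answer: -1032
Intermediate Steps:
G(U, y) = 7 - y
j = -3 (j = 1 - 1*4 = 1 - 4 = -3)
n(S) = 7 - S
(n(j) + 248)*(-R(4, 4)) = ((7 - 1*(-3)) + 248)*(-1*4) = ((7 + 3) + 248)*(-4) = (10 + 248)*(-4) = 258*(-4) = -1032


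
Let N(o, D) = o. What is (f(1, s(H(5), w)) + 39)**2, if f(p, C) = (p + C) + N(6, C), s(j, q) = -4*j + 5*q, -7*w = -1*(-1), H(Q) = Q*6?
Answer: 273529/49 ≈ 5582.2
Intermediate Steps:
H(Q) = 6*Q
w = -1/7 (w = -(-1)*(-1)/7 = -1/7*1 = -1/7 ≈ -0.14286)
f(p, C) = 6 + C + p (f(p, C) = (p + C) + 6 = (C + p) + 6 = 6 + C + p)
(f(1, s(H(5), w)) + 39)**2 = ((6 + (-24*5 + 5*(-1/7)) + 1) + 39)**2 = ((6 + (-4*30 - 5/7) + 1) + 39)**2 = ((6 + (-120 - 5/7) + 1) + 39)**2 = ((6 - 845/7 + 1) + 39)**2 = (-796/7 + 39)**2 = (-523/7)**2 = 273529/49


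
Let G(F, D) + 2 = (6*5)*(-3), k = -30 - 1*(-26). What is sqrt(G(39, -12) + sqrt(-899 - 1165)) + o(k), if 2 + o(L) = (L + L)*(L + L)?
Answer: 62 + 2*sqrt(-23 + I*sqrt(129)) ≈ 64.303 + 9.8642*I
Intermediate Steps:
k = -4 (k = -30 + 26 = -4)
o(L) = -2 + 4*L**2 (o(L) = -2 + (L + L)*(L + L) = -2 + (2*L)*(2*L) = -2 + 4*L**2)
G(F, D) = -92 (G(F, D) = -2 + (6*5)*(-3) = -2 + 30*(-3) = -2 - 90 = -92)
sqrt(G(39, -12) + sqrt(-899 - 1165)) + o(k) = sqrt(-92 + sqrt(-899 - 1165)) + (-2 + 4*(-4)**2) = sqrt(-92 + sqrt(-2064)) + (-2 + 4*16) = sqrt(-92 + 4*I*sqrt(129)) + (-2 + 64) = sqrt(-92 + 4*I*sqrt(129)) + 62 = 62 + sqrt(-92 + 4*I*sqrt(129))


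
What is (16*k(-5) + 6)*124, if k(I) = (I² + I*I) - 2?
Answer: 95976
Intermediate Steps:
k(I) = -2 + 2*I² (k(I) = (I² + I²) - 2 = 2*I² - 2 = -2 + 2*I²)
(16*k(-5) + 6)*124 = (16*(-2 + 2*(-5)²) + 6)*124 = (16*(-2 + 2*25) + 6)*124 = (16*(-2 + 50) + 6)*124 = (16*48 + 6)*124 = (768 + 6)*124 = 774*124 = 95976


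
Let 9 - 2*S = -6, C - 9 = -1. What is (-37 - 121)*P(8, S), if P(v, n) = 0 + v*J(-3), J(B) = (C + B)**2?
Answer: -31600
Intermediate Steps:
C = 8 (C = 9 - 1 = 8)
S = 15/2 (S = 9/2 - 1/2*(-6) = 9/2 + 3 = 15/2 ≈ 7.5000)
J(B) = (8 + B)**2
P(v, n) = 25*v (P(v, n) = 0 + v*(8 - 3)**2 = 0 + v*5**2 = 0 + v*25 = 0 + 25*v = 25*v)
(-37 - 121)*P(8, S) = (-37 - 121)*(25*8) = -158*200 = -31600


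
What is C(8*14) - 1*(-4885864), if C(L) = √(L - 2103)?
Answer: 4885864 + I*√1991 ≈ 4.8859e+6 + 44.621*I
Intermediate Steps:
C(L) = √(-2103 + L)
C(8*14) - 1*(-4885864) = √(-2103 + 8*14) - 1*(-4885864) = √(-2103 + 112) + 4885864 = √(-1991) + 4885864 = I*√1991 + 4885864 = 4885864 + I*√1991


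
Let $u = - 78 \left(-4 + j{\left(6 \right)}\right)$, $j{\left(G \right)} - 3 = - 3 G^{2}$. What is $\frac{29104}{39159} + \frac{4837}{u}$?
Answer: $\frac{145618097}{110976606} \approx 1.3122$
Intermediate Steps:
$j{\left(G \right)} = 3 - 3 G^{2}$
$u = 8502$ ($u = - 78 \left(-4 + \left(3 - 3 \cdot 6^{2}\right)\right) = - 78 \left(-4 + \left(3 - 108\right)\right) = - 78 \left(-4 - 105\right) = \left(-78\right) \left(-109\right) = 8502$)
$\frac{29104}{39159} + \frac{4837}{u} = \frac{29104}{39159} + \frac{4837}{8502} = \frac{145618097}{110976606}$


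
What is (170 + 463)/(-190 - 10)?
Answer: -633/200 ≈ -3.1650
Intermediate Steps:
(170 + 463)/(-190 - 10) = 633/(-200) = 633*(-1/200) = -633/200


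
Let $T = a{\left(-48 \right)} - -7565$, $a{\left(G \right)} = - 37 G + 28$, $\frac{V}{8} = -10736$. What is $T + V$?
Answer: $-76519$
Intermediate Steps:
$V = -85888$ ($V = 8 \left(-10736\right) = -85888$)
$a{\left(G \right)} = 28 - 37 G$
$T = 9369$ ($T = \left(28 - -1776\right) - -7565 = \left(28 + 1776\right) + 7565 = 1804 + 7565 = 9369$)
$T + V = 9369 - 85888 = -76519$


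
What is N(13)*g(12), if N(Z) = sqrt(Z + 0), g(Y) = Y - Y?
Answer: 0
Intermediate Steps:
g(Y) = 0
N(Z) = sqrt(Z)
N(13)*g(12) = sqrt(13)*0 = 0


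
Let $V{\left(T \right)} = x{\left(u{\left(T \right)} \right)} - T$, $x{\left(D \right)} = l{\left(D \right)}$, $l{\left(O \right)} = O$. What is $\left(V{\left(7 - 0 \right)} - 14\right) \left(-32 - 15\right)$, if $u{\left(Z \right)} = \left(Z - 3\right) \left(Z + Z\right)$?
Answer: $-1645$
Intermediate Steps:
$u{\left(Z \right)} = 2 Z \left(-3 + Z\right)$ ($u{\left(Z \right)} = \left(-3 + Z\right) 2 Z = 2 Z \left(-3 + Z\right)$)
$x{\left(D \right)} = D$
$V{\left(T \right)} = - T + 2 T \left(-3 + T\right)$ ($V{\left(T \right)} = 2 T \left(-3 + T\right) - T = - T + 2 T \left(-3 + T\right)$)
$\left(V{\left(7 - 0 \right)} - 14\right) \left(-32 - 15\right) = \left(\left(7 - 0\right) \left(-7 + 2 \left(7 - 0\right)\right) - 14\right) \left(-32 - 15\right) = \left(\left(7 + 0\right) \left(-7 + 2 \left(7 + 0\right)\right) - 14\right) \left(-32 - 15\right) = \left(7 \left(-7 + 2 \cdot 7\right) - 14\right) \left(-47\right) = \left(7 \left(-7 + 14\right) - 14\right) \left(-47\right) = \left(7 \cdot 7 - 14\right) \left(-47\right) = \left(49 - 14\right) \left(-47\right) = 35 \left(-47\right) = -1645$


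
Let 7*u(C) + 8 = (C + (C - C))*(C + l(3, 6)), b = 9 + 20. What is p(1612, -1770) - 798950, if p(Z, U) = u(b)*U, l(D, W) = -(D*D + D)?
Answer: -6451100/7 ≈ -9.2159e+5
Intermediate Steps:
b = 29
l(D, W) = -D - D**2 (l(D, W) = -(D**2 + D) = -(D + D**2) = -D - D**2)
u(C) = -8/7 + C*(-12 + C)/7 (u(C) = -8/7 + ((C + (C - C))*(C - 1*3*(1 + 3)))/7 = -8/7 + ((C + 0)*(C - 1*3*4))/7 = -8/7 + (C*(C - 12))/7 = -8/7 + (C*(-12 + C))/7 = -8/7 + C*(-12 + C)/7)
p(Z, U) = 485*U/7 (p(Z, U) = (-8/7 - 12/7*29 + (1/7)*29**2)*U = (-8/7 - 348/7 + (1/7)*841)*U = (-8/7 - 348/7 + 841/7)*U = 485*U/7)
p(1612, -1770) - 798950 = (485/7)*(-1770) - 798950 = -858450/7 - 798950 = -6451100/7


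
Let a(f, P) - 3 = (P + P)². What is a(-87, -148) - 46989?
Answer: 40630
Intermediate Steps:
a(f, P) = 3 + 4*P² (a(f, P) = 3 + (P + P)² = 3 + (2*P)² = 3 + 4*P²)
a(-87, -148) - 46989 = (3 + 4*(-148)²) - 46989 = (3 + 4*21904) - 46989 = (3 + 87616) - 46989 = 87619 - 46989 = 40630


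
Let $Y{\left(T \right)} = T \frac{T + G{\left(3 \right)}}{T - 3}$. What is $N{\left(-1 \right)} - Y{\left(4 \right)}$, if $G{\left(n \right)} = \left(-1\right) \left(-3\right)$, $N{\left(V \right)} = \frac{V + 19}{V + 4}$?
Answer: $-22$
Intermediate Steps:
$N{\left(V \right)} = \frac{19 + V}{4 + V}$
$G{\left(n \right)} = 3$
$Y{\left(T \right)} = \frac{T \left(3 + T\right)}{-3 + T}$ ($Y{\left(T \right)} = T \frac{T + 3}{T - 3} = T \frac{3 + T}{-3 + T} = \frac{T \left(3 + T\right)}{-3 + T}$)
$N{\left(-1 \right)} - Y{\left(4 \right)} = \frac{19 - 1}{4 - 1} - \frac{4 \left(3 + 4\right)}{-3 + 4} = \frac{1}{3} \cdot 18 - 4 \cdot 1^{-1} \cdot 7 = \frac{1}{3} \cdot 18 - 4 \cdot 1 \cdot 7 = 6 - 28 = -22$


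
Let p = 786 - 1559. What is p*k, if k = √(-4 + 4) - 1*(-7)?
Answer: -5411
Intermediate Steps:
k = 7 (k = √0 + 7 = 0 + 7 = 7)
p = -773
p*k = -773*7 = -5411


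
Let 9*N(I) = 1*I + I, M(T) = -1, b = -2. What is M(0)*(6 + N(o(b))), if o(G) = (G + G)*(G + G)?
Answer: -86/9 ≈ -9.5556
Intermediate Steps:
o(G) = 4*G² (o(G) = (2*G)*(2*G) = 4*G²)
N(I) = 2*I/9 (N(I) = (1*I + I)/9 = (I + I)/9 = (2*I)/9 = 2*I/9)
M(0)*(6 + N(o(b))) = -(6 + 2*(4*(-2)²)/9) = -(6 + 2*(4*4)/9) = -(6 + (2/9)*16) = -(6 + 32/9) = -1*86/9 = -86/9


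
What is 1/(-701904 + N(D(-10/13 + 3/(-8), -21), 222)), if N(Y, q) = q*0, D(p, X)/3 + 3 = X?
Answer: -1/701904 ≈ -1.4247e-6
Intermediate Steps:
D(p, X) = -9 + 3*X
N(Y, q) = 0
1/(-701904 + N(D(-10/13 + 3/(-8), -21), 222)) = 1/(-701904 + 0) = 1/(-701904) = -1/701904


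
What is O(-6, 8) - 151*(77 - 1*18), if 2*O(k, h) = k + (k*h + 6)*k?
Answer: -8786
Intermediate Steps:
O(k, h) = k/2 + k*(6 + h*k)/2 (O(k, h) = (k + (k*h + 6)*k)/2 = (k + (h*k + 6)*k)/2 = (k + (6 + h*k)*k)/2 = (k + k*(6 + h*k))/2 = k/2 + k*(6 + h*k)/2)
O(-6, 8) - 151*(77 - 1*18) = (1/2)*(-6)*(7 + 8*(-6)) - 151*(77 - 1*18) = (1/2)*(-6)*(7 - 48) - 151*(77 - 18) = (1/2)*(-6)*(-41) - 151*59 = 123 - 8909 = -8786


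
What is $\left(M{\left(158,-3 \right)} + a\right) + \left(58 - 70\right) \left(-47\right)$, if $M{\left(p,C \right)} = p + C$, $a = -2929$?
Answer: $-2210$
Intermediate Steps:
$M{\left(p,C \right)} = C + p$
$\left(M{\left(158,-3 \right)} + a\right) + \left(58 - 70\right) \left(-47\right) = \left(\left(-3 + 158\right) - 2929\right) + \left(58 - 70\right) \left(-47\right) = \left(155 - 2929\right) - -564 = -2774 + 564 = -2210$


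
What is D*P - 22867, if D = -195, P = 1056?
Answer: -228787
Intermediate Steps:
D*P - 22867 = -195*1056 - 22867 = -205920 - 22867 = -228787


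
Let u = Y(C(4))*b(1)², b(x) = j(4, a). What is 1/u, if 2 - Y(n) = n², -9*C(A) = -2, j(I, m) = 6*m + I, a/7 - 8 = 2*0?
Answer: 81/18264800 ≈ 4.4348e-6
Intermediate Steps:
a = 56 (a = 56 + 7*(2*0) = 56 + 7*0 = 56 + 0 = 56)
j(I, m) = I + 6*m
C(A) = 2/9 (C(A) = -⅑*(-2) = 2/9)
Y(n) = 2 - n²
b(x) = 340 (b(x) = 4 + 6*56 = 4 + 336 = 340)
u = 18264800/81 (u = (2 - (2/9)²)*340² = (2 - 1*4/81)*115600 = (2 - 4/81)*115600 = (158/81)*115600 = 18264800/81 ≈ 2.2549e+5)
1/u = 1/(18264800/81) = 81/18264800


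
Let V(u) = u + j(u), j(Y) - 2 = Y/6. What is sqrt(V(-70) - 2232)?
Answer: I*sqrt(20805)/3 ≈ 48.08*I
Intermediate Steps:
j(Y) = 2 + Y/6
V(u) = 2 + 7*u/6 (V(u) = u + (2 + u/6) = 2 + 7*u/6)
sqrt(V(-70) - 2232) = sqrt((2 + (7/6)*(-70)) - 2232) = sqrt((2 - 245/3) - 2232) = sqrt(-239/3 - 2232) = sqrt(-6935/3) = I*sqrt(20805)/3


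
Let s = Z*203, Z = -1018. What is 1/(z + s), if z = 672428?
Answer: 1/465774 ≈ 2.1470e-6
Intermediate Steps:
s = -206654 (s = -1018*203 = -206654)
1/(z + s) = 1/(672428 - 206654) = 1/465774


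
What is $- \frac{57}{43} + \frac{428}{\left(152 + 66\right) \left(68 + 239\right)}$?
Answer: $- \frac{1898189}{1438909} \approx -1.3192$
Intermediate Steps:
$- \frac{57}{43} + \frac{428}{\left(152 + 66\right) \left(68 + 239\right)} = \left(-57\right) \frac{1}{43} + \frac{428}{218 \cdot 307} = - \frac{57}{43} + \frac{428}{66926} = - \frac{57}{43} + 428 \cdot \frac{1}{66926} = - \frac{57}{43} + \frac{214}{33463} = - \frac{1898189}{1438909}$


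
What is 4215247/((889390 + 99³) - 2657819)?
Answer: -4215247/798130 ≈ -5.2814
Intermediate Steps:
4215247/((889390 + 99³) - 2657819) = 4215247/((889390 + 970299) - 2657819) = 4215247/(1859689 - 2657819) = 4215247/(-798130) = 4215247*(-1/798130) = -4215247/798130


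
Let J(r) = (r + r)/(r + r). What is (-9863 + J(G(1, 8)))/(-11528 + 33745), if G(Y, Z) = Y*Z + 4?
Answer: -9862/22217 ≈ -0.44389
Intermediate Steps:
G(Y, Z) = 4 + Y*Z
J(r) = 1 (J(r) = (2*r)/((2*r)) = (2*r)*(1/(2*r)) = 1)
(-9863 + J(G(1, 8)))/(-11528 + 33745) = (-9863 + 1)/(-11528 + 33745) = -9862/22217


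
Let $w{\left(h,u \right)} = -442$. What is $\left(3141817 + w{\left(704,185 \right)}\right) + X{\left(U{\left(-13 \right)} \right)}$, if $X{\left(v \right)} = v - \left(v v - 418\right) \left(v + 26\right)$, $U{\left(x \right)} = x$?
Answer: $3144599$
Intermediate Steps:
$X{\left(v \right)} = v - \left(-418 + v^{2}\right) \left(26 + v\right)$ ($X{\left(v \right)} = v - \left(v^{2} - 418\right) \left(26 + v\right) = v - \left(-418 + v^{2}\right) \left(26 + v\right)$)
$\left(3141817 + w{\left(704,185 \right)}\right) + X{\left(U{\left(-13 \right)} \right)} = \left(3141817 - 442\right) + \left(10868 - \left(-13\right)^{3} - 26 \left(-13\right)^{2} + 419 \left(-13\right)\right) = 3141375 - -3224 = 3141375 + \left(10868 + 2197 - 4394 - 5447\right) = 3141375 + 3224 = 3144599$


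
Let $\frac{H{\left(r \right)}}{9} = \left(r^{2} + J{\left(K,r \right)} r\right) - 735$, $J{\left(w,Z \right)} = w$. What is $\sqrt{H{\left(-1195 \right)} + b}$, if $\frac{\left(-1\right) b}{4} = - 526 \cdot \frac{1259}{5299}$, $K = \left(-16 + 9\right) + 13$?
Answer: $\frac{4 \sqrt{22431194202809}}{5299} \approx 3575.1$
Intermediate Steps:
$K = 6$ ($K = -7 + 13 = 6$)
$b = \frac{2648936}{5299}$ ($b = - 4 \left(- 526 \cdot \frac{1259}{5299}\right) = - 4 \left(- 526 \cdot 1259 \cdot \frac{1}{5299}\right) = - 4 \left(\left(-526\right) \frac{1259}{5299}\right) = \left(-4\right) \left(- \frac{662234}{5299}\right) = \frac{2648936}{5299} \approx 499.89$)
$H{\left(r \right)} = -6615 + 9 r^{2} + 54 r$ ($H{\left(r \right)} = 9 \left(\left(r^{2} + 6 r\right) - 735\right) = 9 \left(-735 + r^{2} + 6 r\right) = -6615 + 9 r^{2} + 54 r$)
$\sqrt{H{\left(-1195 \right)} + b} = \sqrt{\left(-6615 + 9 \left(-1195\right)^{2} + 54 \left(-1195\right)\right) + \frac{2648936}{5299}} = \sqrt{\left(-6615 + 9 \cdot 1428025 - 64530\right) + \frac{2648936}{5299}} = \sqrt{\left(-6615 + 12852225 - 64530\right) + \frac{2648936}{5299}} = \sqrt{12781080 + \frac{2648936}{5299}} = \sqrt{\frac{67729591856}{5299}} = \frac{4 \sqrt{22431194202809}}{5299}$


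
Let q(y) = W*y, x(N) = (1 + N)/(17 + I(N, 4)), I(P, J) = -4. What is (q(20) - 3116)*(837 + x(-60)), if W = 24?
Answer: -28526792/13 ≈ -2.1944e+6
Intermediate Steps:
x(N) = 1/13 + N/13 (x(N) = (1 + N)/(17 - 4) = (1 + N)/13 = (1 + N)*(1/13) = 1/13 + N/13)
q(y) = 24*y
(q(20) - 3116)*(837 + x(-60)) = (24*20 - 3116)*(837 + (1/13 + (1/13)*(-60))) = (480 - 3116)*(837 + (1/13 - 60/13)) = -2636*(837 - 59/13) = -2636*10822/13 = -28526792/13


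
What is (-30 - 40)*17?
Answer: -1190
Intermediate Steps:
(-30 - 40)*17 = -70*17 = -1190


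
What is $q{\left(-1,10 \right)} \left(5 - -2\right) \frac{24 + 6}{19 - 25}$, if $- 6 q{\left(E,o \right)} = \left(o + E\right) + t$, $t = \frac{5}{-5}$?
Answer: $\frac{140}{3} \approx 46.667$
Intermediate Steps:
$t = -1$ ($t = 5 \left(- \frac{1}{5}\right) = -1$)
$q{\left(E,o \right)} = \frac{1}{6} - \frac{E}{6} - \frac{o}{6}$ ($q{\left(E,o \right)} = - \frac{\left(o + E\right) - 1}{6} = - \frac{\left(E + o\right) - 1}{6} = - \frac{-1 + E + o}{6} = \frac{1}{6} - \frac{E}{6} - \frac{o}{6}$)
$q{\left(-1,10 \right)} \left(5 - -2\right) \frac{24 + 6}{19 - 25} = \left(\frac{1}{6} - - \frac{1}{6} - \frac{5}{3}\right) \left(5 - -2\right) \frac{24 + 6}{19 - 25} = \left(\frac{1}{6} + \frac{1}{6} - \frac{5}{3}\right) \left(5 + 2\right) \frac{30}{-6} = - \frac{4 \cdot 7 \cdot 30 \left(- \frac{1}{6}\right)}{3} = - \frac{4 \cdot 7 \left(-5\right)}{3} = \left(- \frac{4}{3}\right) \left(-35\right) = \frac{140}{3}$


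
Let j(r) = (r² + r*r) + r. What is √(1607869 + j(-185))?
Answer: √1676134 ≈ 1294.7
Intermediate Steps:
j(r) = r + 2*r² (j(r) = (r² + r²) + r = 2*r² + r = r + 2*r²)
√(1607869 + j(-185)) = √(1607869 - 185*(1 + 2*(-185))) = √(1607869 - 185*(1 - 370)) = √(1607869 - 185*(-369)) = √(1607869 + 68265) = √1676134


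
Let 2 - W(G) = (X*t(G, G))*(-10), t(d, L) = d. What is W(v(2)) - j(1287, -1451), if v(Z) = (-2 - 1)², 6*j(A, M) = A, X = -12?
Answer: -2585/2 ≈ -1292.5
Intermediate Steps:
j(A, M) = A/6
v(Z) = 9 (v(Z) = (-3)² = 9)
W(G) = 2 - 120*G (W(G) = 2 - (-12*G)*(-10) = 2 - 120*G)
W(v(2)) - j(1287, -1451) = (2 - 120*9) - 1287/6 = (2 - 1080) - 1*429/2 = -1078 - 429/2 = -2585/2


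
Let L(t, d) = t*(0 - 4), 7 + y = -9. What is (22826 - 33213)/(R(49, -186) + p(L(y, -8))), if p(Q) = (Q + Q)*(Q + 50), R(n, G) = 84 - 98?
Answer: -10387/14578 ≈ -0.71251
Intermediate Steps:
y = -16 (y = -7 - 9 = -16)
L(t, d) = -4*t (L(t, d) = t*(-4) = -4*t)
R(n, G) = -14
p(Q) = 2*Q*(50 + Q) (p(Q) = (2*Q)*(50 + Q) = 2*Q*(50 + Q))
(22826 - 33213)/(R(49, -186) + p(L(y, -8))) = (22826 - 33213)/(-14 + 2*(-4*(-16))*(50 - 4*(-16))) = -10387/(-14 + 2*64*(50 + 64)) = -10387/(-14 + 2*64*114) = -10387/(-14 + 14592) = -10387/14578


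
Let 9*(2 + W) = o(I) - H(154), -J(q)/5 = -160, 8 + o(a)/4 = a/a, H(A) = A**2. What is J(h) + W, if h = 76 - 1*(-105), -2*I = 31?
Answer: -16562/9 ≈ -1840.2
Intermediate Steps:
I = -31/2 (I = -1/2*31 = -31/2 ≈ -15.500)
o(a) = -28 (o(a) = -32 + 4*(a/a) = -32 + 4*1 = -32 + 4 = -28)
h = 181 (h = 76 + 105 = 181)
J(q) = 800 (J(q) = -5*(-160) = 800)
W = -23762/9 (W = -2 + (-28 - 1*154**2)/9 = -2 + (-28 - 1*23716)/9 = -2 + (-28 - 23716)/9 = -2 + (1/9)*(-23744) = -2 - 23744/9 = -23762/9 ≈ -2640.2)
J(h) + W = 800 - 23762/9 = -16562/9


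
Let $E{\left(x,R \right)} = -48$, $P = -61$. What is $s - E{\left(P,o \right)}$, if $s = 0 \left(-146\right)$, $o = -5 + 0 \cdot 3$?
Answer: $48$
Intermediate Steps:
$o = -5$ ($o = -5 + 0 = -5$)
$s = 0$
$s - E{\left(P,o \right)} = 0 - -48 = 0 + 48 = 48$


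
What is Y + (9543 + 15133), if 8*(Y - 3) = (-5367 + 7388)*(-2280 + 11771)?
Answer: 19378743/8 ≈ 2.4223e+6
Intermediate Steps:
Y = 19181335/8 (Y = 3 + ((-5367 + 7388)*(-2280 + 11771))/8 = 3 + (2021*9491)/8 = 3 + (1/8)*19181311 = 3 + 19181311/8 = 19181335/8 ≈ 2.3977e+6)
Y + (9543 + 15133) = 19181335/8 + (9543 + 15133) = 19181335/8 + 24676 = 19378743/8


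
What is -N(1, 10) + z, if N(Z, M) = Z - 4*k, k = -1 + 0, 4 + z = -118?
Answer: -127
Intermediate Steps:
z = -122 (z = -4 - 118 = -122)
k = -1
N(Z, M) = 4 + Z (N(Z, M) = Z - 4*(-1) = Z + 4 = 4 + Z)
-N(1, 10) + z = -(4 + 1) - 122 = -1*5 - 122 = -5 - 122 = -127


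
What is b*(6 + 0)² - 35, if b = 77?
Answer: 2737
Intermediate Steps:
b*(6 + 0)² - 35 = 77*(6 + 0)² - 35 = 77*6² - 35 = 77*36 - 35 = 2772 - 35 = 2737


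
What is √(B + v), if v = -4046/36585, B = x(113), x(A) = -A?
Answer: I*√16821583815/12195 ≈ 10.635*I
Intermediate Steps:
B = -113 (B = -1*113 = -113)
v = -4046/36585 (v = -4046*1/36585 = -4046/36585 ≈ -0.11059)
√(B + v) = √(-113 - 4046/36585) = √(-4138151/36585) = I*√16821583815/12195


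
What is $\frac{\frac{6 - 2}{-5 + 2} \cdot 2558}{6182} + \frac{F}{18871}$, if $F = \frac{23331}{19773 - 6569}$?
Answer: $- \frac{1274551102981}{2310578298732} \approx -0.55162$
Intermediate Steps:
$F = \frac{23331}{13204}$ ($F = \frac{23331}{19773 - 6569} = \frac{23331}{13204} \approx 1.767$)
$\frac{\frac{6 - 2}{-5 + 2} \cdot 2558}{6182} + \frac{F}{18871} = \frac{\frac{6 - 2}{-5 + 2} \cdot 2558}{6182} + \frac{23331}{13204 \cdot 18871} = \frac{4}{-3} \cdot 2558 \cdot \frac{1}{6182} + \frac{23331}{13204} \cdot \frac{1}{18871} = 4 \left(- \frac{1}{3}\right) 2558 \cdot \frac{1}{6182} + \frac{23331}{249172684} = \left(- \frac{4}{3}\right) 2558 \cdot \frac{1}{6182} + \frac{23331}{249172684} = \left(- \frac{10232}{3}\right) \frac{1}{6182} + \frac{23331}{249172684} = - \frac{5116}{9273} + \frac{23331}{249172684} = - \frac{1274551102981}{2310578298732}$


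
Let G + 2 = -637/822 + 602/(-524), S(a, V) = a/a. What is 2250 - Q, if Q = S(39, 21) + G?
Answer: 121299670/53841 ≈ 2252.9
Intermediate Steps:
S(a, V) = 1
G = -211261/53841 (G = -2 + (-637/822 + 602/(-524)) = -2 + (-637*1/822 + 602*(-1/524)) = -2 + (-637/822 - 301/262) = -2 - 103579/53841 = -211261/53841 ≈ -3.9238)
Q = -157420/53841 (Q = 1 - 211261/53841 = -157420/53841 ≈ -2.9238)
2250 - Q = 2250 - 1*(-157420/53841) = 2250 + 157420/53841 = 121299670/53841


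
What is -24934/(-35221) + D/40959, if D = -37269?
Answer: -789647/3909531 ≈ -0.20198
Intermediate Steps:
-24934/(-35221) + D/40959 = -24934/(-35221) - 37269/40959 = -24934*(-1/35221) - 37269*1/40959 = 24934/35221 - 101/111 = -789647/3909531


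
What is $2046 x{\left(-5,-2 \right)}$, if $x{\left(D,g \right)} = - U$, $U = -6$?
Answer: $12276$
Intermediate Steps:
$x{\left(D,g \right)} = 6$ ($x{\left(D,g \right)} = \left(-1\right) \left(-6\right) = 6$)
$2046 x{\left(-5,-2 \right)} = 2046 \cdot 6 = 12276$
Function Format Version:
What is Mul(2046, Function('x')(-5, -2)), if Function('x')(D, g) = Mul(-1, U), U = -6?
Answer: 12276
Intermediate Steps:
Function('x')(D, g) = 6 (Function('x')(D, g) = Mul(-1, -6) = 6)
Mul(2046, Function('x')(-5, -2)) = Mul(2046, 6) = 12276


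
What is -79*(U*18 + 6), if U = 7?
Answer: -10428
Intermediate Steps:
-79*(U*18 + 6) = -79*(7*18 + 6) = -79*(126 + 6) = -79*132 = -10428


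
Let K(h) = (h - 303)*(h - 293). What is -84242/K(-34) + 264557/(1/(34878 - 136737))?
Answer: -2969588815795379/110199 ≈ -2.6948e+10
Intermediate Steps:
K(h) = (-303 + h)*(-293 + h)
-84242/K(-34) + 264557/(1/(34878 - 136737)) = -84242/(88779 + (-34)² - 596*(-34)) + 264557/(1/(34878 - 136737)) = -84242/(88779 + 1156 + 20264) + 264557/(1/(-101859)) = -84242/110199 + 264557/(-1/101859) = -84242*1/110199 + 264557*(-101859) = -84242/110199 - 26947511463 = -2969588815795379/110199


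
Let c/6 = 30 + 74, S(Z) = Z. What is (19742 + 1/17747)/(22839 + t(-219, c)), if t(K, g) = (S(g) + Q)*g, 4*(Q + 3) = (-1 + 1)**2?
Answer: 350361275/7282357221 ≈ 0.048111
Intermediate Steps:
Q = -3 (Q = -3 + (-1 + 1)**2/4 = -3 + (1/4)*0**2 = -3 + (1/4)*0 = -3 + 0 = -3)
c = 624 (c = 6*(30 + 74) = 6*104 = 624)
t(K, g) = g*(-3 + g) (t(K, g) = (g - 3)*g = (-3 + g)*g = g*(-3 + g))
(19742 + 1/17747)/(22839 + t(-219, c)) = (19742 + 1/17747)/(22839 + 624*(-3 + 624)) = (19742 + 1/17747)/(22839 + 624*621) = 350361275/(17747*(22839 + 387504)) = (350361275/17747)/410343 = (350361275/17747)*(1/410343) = 350361275/7282357221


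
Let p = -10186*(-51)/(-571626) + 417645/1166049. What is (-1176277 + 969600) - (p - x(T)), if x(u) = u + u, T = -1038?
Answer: -26027436795143/124680869 ≈ -2.0875e+5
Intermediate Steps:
x(u) = 2*u
p = -68651214/124680869 (p = 519486*(-1/571626) + 417645*(1/1166049) = -7871/8661 + 46405/129561 = -68651214/124680869 ≈ -0.55062)
(-1176277 + 969600) - (p - x(T)) = (-1176277 + 969600) - (-68651214/124680869 - 2*(-1038)) = -206677 - (-68651214/124680869 - 1*(-2076)) = -206677 - (-68651214/124680869 + 2076) = -206677 - 1*258768832830/124680869 = -206677 - 258768832830/124680869 = -26027436795143/124680869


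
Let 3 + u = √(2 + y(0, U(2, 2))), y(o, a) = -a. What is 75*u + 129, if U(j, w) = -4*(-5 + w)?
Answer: -96 + 75*I*√10 ≈ -96.0 + 237.17*I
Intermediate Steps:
U(j, w) = 20 - 4*w
u = -3 + I*√10 (u = -3 + √(2 - (20 - 4*2)) = -3 + √(2 - (20 - 8)) = -3 + √(2 - 1*12) = -3 + √(2 - 12) = -3 + √(-10) = -3 + I*√10 ≈ -3.0 + 3.1623*I)
75*u + 129 = 75*(-3 + I*√10) + 129 = (-225 + 75*I*√10) + 129 = -96 + 75*I*√10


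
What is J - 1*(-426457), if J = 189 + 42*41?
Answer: 428368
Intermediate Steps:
J = 1911 (J = 189 + 1722 = 1911)
J - 1*(-426457) = 1911 - 1*(-426457) = 1911 + 426457 = 428368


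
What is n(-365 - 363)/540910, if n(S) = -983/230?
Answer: -983/124409300 ≈ -7.9013e-6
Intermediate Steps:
n(S) = -983/230 (n(S) = -983*1/230 = -983/230)
n(-365 - 363)/540910 = -983/230/540910 = -983/230*1/540910 = -983/124409300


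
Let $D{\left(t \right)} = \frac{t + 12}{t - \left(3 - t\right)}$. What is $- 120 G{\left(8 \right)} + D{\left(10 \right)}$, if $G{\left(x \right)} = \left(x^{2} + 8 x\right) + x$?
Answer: $- \frac{277418}{17} \approx -16319.0$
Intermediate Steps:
$G{\left(x \right)} = x^{2} + 9 x$
$D{\left(t \right)} = \frac{12 + t}{-3 + 2 t}$ ($D{\left(t \right)} = \frac{12 + t}{t + \left(-3 + t\right)} = \frac{12 + t}{-3 + 2 t}$)
$- 120 G{\left(8 \right)} + D{\left(10 \right)} = - 120 \cdot 8 \left(9 + 8\right) + \frac{12 + 10}{-3 + 2 \cdot 10} = - 120 \cdot 8 \cdot 17 + \frac{1}{-3 + 20} \cdot 22 = \left(-120\right) 136 + \frac{1}{17} \cdot 22 = -16320 + \frac{1}{17} \cdot 22 = -16320 + \frac{22}{17} = - \frac{277418}{17}$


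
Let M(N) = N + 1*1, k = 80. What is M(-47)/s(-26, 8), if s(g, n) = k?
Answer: -23/40 ≈ -0.57500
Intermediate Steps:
M(N) = 1 + N (M(N) = N + 1 = 1 + N)
s(g, n) = 80
M(-47)/s(-26, 8) = (1 - 47)/80 = -46*1/80 = -23/40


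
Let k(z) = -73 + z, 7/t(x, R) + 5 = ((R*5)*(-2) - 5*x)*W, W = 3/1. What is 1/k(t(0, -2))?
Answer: -55/4008 ≈ -0.013723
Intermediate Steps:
W = 3 (W = 3*1 = 3)
t(x, R) = 7/(-5 - 30*R - 15*x) (t(x, R) = 7/(-5 + ((R*5)*(-2) - 5*x)*3) = 7/(-5 + ((5*R)*(-2) - 5*x)*3) = 7/(-5 + (-10*R - 5*x)*3) = 7/(-5 + (-30*R - 15*x)) = 7/(-5 - 30*R - 15*x))
1/k(t(0, -2)) = 1/(-73 - 7/(5 + 15*0 + 30*(-2))) = 1/(-73 - 7/(5 + 0 - 60)) = 1/(-73 - 7/(-55)) = 1/(-73 - 7*(-1/55)) = 1/(-73 + 7/55) = 1/(-4008/55) = -55/4008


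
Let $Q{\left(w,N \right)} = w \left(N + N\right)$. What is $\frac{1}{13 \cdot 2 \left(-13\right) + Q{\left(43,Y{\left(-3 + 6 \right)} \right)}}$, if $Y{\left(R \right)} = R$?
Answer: $- \frac{1}{80} \approx -0.0125$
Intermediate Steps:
$Q{\left(w,N \right)} = 2 N w$ ($Q{\left(w,N \right)} = w 2 N = 2 N w$)
$\frac{1}{13 \cdot 2 \left(-13\right) + Q{\left(43,Y{\left(-3 + 6 \right)} \right)}} = \frac{1}{13 \cdot 2 \left(-13\right) + 2 \left(-3 + 6\right) 43} = \frac{1}{26 \left(-13\right) + 2 \cdot 3 \cdot 43} = \frac{1}{-338 + 258} = \frac{1}{-80} = - \frac{1}{80}$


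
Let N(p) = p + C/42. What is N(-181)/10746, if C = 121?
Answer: -7481/451332 ≈ -0.016575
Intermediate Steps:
N(p) = 121/42 + p (N(p) = p + 121/42 = 121/42 + p)
N(-181)/10746 = (121/42 - 181)/10746 = -7481/42*1/10746 = -7481/451332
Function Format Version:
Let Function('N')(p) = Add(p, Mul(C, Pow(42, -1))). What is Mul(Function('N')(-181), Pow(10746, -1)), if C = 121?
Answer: Rational(-7481, 451332) ≈ -0.016575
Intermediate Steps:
Function('N')(p) = Add(Rational(121, 42), p) (Function('N')(p) = Add(p, Mul(121, Pow(42, -1))) = Add(p, Mul(121, Rational(1, 42))) = Add(p, Rational(121, 42)) = Add(Rational(121, 42), p))
Mul(Function('N')(-181), Pow(10746, -1)) = Mul(Add(Rational(121, 42), -181), Pow(10746, -1)) = Mul(Rational(-7481, 42), Rational(1, 10746)) = Rational(-7481, 451332)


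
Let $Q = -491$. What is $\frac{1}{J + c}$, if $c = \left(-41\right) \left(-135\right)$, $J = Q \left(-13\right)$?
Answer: $\frac{1}{11918} \approx 8.3907 \cdot 10^{-5}$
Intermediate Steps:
$J = 6383$ ($J = \left(-491\right) \left(-13\right) = 6383$)
$c = 5535$
$\frac{1}{J + c} = \frac{1}{6383 + 5535} = \frac{1}{11918}$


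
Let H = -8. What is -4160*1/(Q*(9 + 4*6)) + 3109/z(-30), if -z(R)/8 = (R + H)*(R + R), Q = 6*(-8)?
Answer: 1478203/601920 ≈ 2.4558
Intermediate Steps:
Q = -48
z(R) = -16*R*(-8 + R) (z(R) = -8*(R - 8)*(R + R) = -8*(-8 + R)*2*R = -16*R*(-8 + R))
-4160*1/(Q*(9 + 4*6)) + 3109/z(-30) = -4160*(-1/(48*(9 + 4*6))) + 3109/((16*(-30)*(8 - 1*(-30)))) = -4160*(-1/(48*(9 + 24))) + 3109/((16*(-30)*(8 + 30))) = -4160/((-48*33)) + 3109/((16*(-30)*38)) = -4160/(-1584) + 3109/(-18240) = -4160*(-1/1584) + 3109*(-1/18240) = 260/99 - 3109/18240 = 1478203/601920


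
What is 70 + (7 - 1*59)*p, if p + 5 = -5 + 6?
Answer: 278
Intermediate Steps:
p = -4 (p = -5 + (-5 + 6) = -5 + 1 = -4)
70 + (7 - 1*59)*p = 70 + (7 - 1*59)*(-4) = 70 + (7 - 59)*(-4) = 70 - 52*(-4) = 70 + 208 = 278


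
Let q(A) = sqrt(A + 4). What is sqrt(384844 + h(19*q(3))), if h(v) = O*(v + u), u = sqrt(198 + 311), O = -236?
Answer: 2*sqrt(96211 - 1121*sqrt(7) - 59*sqrt(509)) ≈ 606.35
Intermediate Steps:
q(A) = sqrt(4 + A)
u = sqrt(509) ≈ 22.561
h(v) = -236*v - 236*sqrt(509) (h(v) = -236*(v + sqrt(509)) = -236*v - 236*sqrt(509))
sqrt(384844 + h(19*q(3))) = sqrt(384844 + (-4484*sqrt(4 + 3) - 236*sqrt(509))) = sqrt(384844 + (-4484*sqrt(7) - 236*sqrt(509))) = sqrt(384844 - 4484*sqrt(7) - 236*sqrt(509))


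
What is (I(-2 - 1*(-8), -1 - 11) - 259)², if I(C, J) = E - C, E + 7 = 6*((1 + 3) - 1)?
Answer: 64516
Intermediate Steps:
E = 11 (E = -7 + 6*((1 + 3) - 1) = -7 + 6*(4 - 1) = -7 + 6*3 = -7 + 18 = 11)
I(C, J) = 11 - C
(I(-2 - 1*(-8), -1 - 11) - 259)² = ((11 - (-2 - 1*(-8))) - 259)² = ((11 - (-2 + 8)) - 259)² = ((11 - 1*6) - 259)² = ((11 - 6) - 259)² = (5 - 259)² = (-254)² = 64516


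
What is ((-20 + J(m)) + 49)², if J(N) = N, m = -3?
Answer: 676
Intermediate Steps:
((-20 + J(m)) + 49)² = ((-20 - 3) + 49)² = (-23 + 49)² = 26² = 676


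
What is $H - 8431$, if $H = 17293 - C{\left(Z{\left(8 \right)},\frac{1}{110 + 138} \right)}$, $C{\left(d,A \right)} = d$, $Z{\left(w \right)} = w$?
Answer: $8854$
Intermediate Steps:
$H = 17285$ ($H = 17293 - 8 = 17285$)
$H - 8431 = 17285 - 8431 = 8854$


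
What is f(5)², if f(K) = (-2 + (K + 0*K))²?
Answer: 81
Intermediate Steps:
f(K) = (-2 + K)² (f(K) = (-2 + (K + 0))² = (-2 + K)²)
f(5)² = ((-2 + 5)²)² = (3²)² = 9² = 81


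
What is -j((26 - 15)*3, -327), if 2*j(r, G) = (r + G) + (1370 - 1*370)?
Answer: -353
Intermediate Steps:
j(r, G) = 500 + G/2 + r/2 (j(r, G) = ((r + G) + (1370 - 1*370))/2 = ((G + r) + (1370 - 370))/2 = ((G + r) + 1000)/2 = (1000 + G + r)/2 = 500 + G/2 + r/2)
-j((26 - 15)*3, -327) = -(500 + (1/2)*(-327) + ((26 - 15)*3)/2) = -(500 - 327/2 + (11*3)/2) = -(500 - 327/2 + (1/2)*33) = -(500 - 327/2 + 33/2) = -1*353 = -353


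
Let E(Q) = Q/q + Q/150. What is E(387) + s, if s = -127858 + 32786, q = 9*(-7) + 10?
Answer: -251953313/2650 ≈ -95077.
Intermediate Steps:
q = -53 (q = -63 + 10 = -53)
s = -95072
E(Q) = -97*Q/7950 (E(Q) = Q/(-53) + Q/150 = Q*(-1/53) + Q*(1/150) = -Q/53 + Q/150 = -97*Q/7950)
E(387) + s = -97/7950*387 - 95072 = -12513/2650 - 95072 = -251953313/2650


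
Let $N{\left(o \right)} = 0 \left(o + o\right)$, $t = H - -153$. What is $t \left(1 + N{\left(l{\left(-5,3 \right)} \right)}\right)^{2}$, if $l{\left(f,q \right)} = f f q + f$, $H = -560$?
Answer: $-407$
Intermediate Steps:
$t = -407$ ($t = -560 - -153 = -560 + 153 = -407$)
$l{\left(f,q \right)} = f + q f^{2}$ ($l{\left(f,q \right)} = f^{2} q + f = q f^{2} + f = f + q f^{2}$)
$N{\left(o \right)} = 0$ ($N{\left(o \right)} = 0 \cdot 2 o = 0$)
$t \left(1 + N{\left(l{\left(-5,3 \right)} \right)}\right)^{2} = - 407 \left(1 + 0\right)^{2} = - 407 \cdot 1^{2} = \left(-407\right) 1 = -407$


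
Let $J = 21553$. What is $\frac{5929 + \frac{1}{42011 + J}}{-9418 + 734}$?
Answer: $- \frac{376870957}{551989776} \approx -0.68275$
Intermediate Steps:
$\frac{5929 + \frac{1}{42011 + J}}{-9418 + 734} = \frac{5929 + \frac{1}{42011 + 21553}}{-9418 + 734} = \frac{5929 + \frac{1}{63564}}{-8684} = \left(5929 + \frac{1}{63564}\right) \left(- \frac{1}{8684}\right) = \frac{376870957}{63564} \left(- \frac{1}{8684}\right) = - \frac{376870957}{551989776}$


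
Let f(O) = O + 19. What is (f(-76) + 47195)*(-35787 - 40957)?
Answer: -3617558672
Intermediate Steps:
f(O) = 19 + O
(f(-76) + 47195)*(-35787 - 40957) = ((19 - 76) + 47195)*(-35787 - 40957) = (-57 + 47195)*(-76744) = 47138*(-76744) = -3617558672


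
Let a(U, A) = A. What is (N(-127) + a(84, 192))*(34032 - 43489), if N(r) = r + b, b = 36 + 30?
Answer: -1238867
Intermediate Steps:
b = 66
N(r) = 66 + r (N(r) = r + 66 = 66 + r)
(N(-127) + a(84, 192))*(34032 - 43489) = ((66 - 127) + 192)*(34032 - 43489) = (-61 + 192)*(-9457) = 131*(-9457) = -1238867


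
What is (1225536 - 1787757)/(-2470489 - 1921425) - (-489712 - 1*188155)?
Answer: 2977134129659/4391914 ≈ 6.7787e+5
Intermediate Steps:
(1225536 - 1787757)/(-2470489 - 1921425) - (-489712 - 1*188155) = -562221/(-4391914) - (-489712 - 188155) = -562221*(-1/4391914) - 1*(-677867) = 562221/4391914 + 677867 = 2977134129659/4391914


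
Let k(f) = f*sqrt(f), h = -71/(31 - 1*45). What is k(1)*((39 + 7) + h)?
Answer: 715/14 ≈ 51.071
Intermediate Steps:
h = 71/14 (h = -71/(31 - 45) = -71/(-14) = -71*(-1/14) = 71/14 ≈ 5.0714)
k(f) = f**(3/2)
k(1)*((39 + 7) + h) = 1**(3/2)*((39 + 7) + 71/14) = 1*(46 + 71/14) = 1*(715/14) = 715/14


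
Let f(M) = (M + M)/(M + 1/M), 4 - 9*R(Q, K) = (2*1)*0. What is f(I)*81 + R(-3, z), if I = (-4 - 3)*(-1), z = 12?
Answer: 35821/225 ≈ 159.20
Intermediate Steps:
R(Q, K) = 4/9 (R(Q, K) = 4/9 - 2*1*0/9 = 4/9 - 2*0/9 = 4/9 - ⅑*0 = 4/9 + 0 = 4/9)
I = 7 (I = -7*(-1) = 7)
f(M) = 2*M/(M + 1/M) (f(M) = (2*M)/(M + 1/M) = 2*M/(M + 1/M))
f(I)*81 + R(-3, z) = (2*7²/(1 + 7²))*81 + 4/9 = (2*49/(1 + 49))*81 + 4/9 = (2*49/50)*81 + 4/9 = (2*49*(1/50))*81 + 4/9 = (49/25)*81 + 4/9 = 3969/25 + 4/9 = 35821/225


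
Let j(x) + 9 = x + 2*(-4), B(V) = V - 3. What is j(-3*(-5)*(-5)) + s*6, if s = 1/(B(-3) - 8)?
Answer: -647/7 ≈ -92.429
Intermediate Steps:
B(V) = -3 + V
s = -1/14 (s = 1/((-3 - 3) - 8) = 1/(-6 - 8) = 1/(-14) = -1/14 ≈ -0.071429)
j(x) = -17 + x (j(x) = -9 + (x + 2*(-4)) = -9 + (x - 8) = -9 + (-8 + x) = -17 + x)
j(-3*(-5)*(-5)) + s*6 = (-17 - 3*(-5)*(-5)) - 1/14*6 = (-17 + 15*(-5)) - 3/7 = (-17 - 75) - 3/7 = -92 - 3/7 = -647/7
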